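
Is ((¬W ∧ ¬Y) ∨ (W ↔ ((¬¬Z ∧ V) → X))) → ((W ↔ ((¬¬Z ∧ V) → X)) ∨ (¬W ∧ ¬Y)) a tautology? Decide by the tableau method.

Valid

Assume the negation and expand:
Initial set: {¬(((¬W ∧ ¬Y) ∨ (W ↔ ((¬¬Z ∧ V) → X))) → ((W ↔ ((¬¬Z ∧ V) → X)) ∨ (¬W ∧ ¬Y)))}.
¬(((¬W ∧ ¬Y) ∨ (W ↔ ((¬¬Z ∧ V) → X))) → ((W ↔ ((¬¬Z ∧ V) → X)) ∨ (¬W ∧ ¬Y))): α-rule — add ((¬W ∧ ¬Y) ∨ (W ↔ ((¬¬Z ∧ V) → X))), ¬((W ↔ ((¬¬Z ∧ V) → X)) ∨ (¬W ∧ ¬Y)).
¬((W ↔ ((¬¬Z ∧ V) → X)) ∨ (¬W ∧ ¬Y)): α-rule — add ¬(W ↔ ((¬¬Z ∧ V) → X)), ¬(¬W ∧ ¬Y).
((¬W ∧ ¬Y) ∨ (W ↔ ((¬¬Z ∧ V) → X))): β-rule — branch into (¬W ∧ ¬Y)  //  (W ↔ ((¬¬Z ∧ V) → X)).
  branch 1 (add (¬W ∧ ¬Y)):
    (¬W ∧ ¬Y): α-rule — add ¬W, ¬Y.
    ¬(W ↔ ((¬¬Z ∧ V) → X)): β-rule — branch into W, ¬((¬¬Z ∧ V) → X)  //  ¬W, ((¬¬Z ∧ V) → X).
      branch 1.1 (add W, ¬((¬¬Z ∧ V) → X)):
        × closes — contains both W and ¬W.
      branch 1.2 (add ¬W, ((¬¬Z ∧ V) → X)):
        ¬(¬W ∧ ¬Y): β-rule — branch into ¬¬W  //  ¬¬Y.
          branch 1.2.1 (add ¬¬W):
            × closes — contains both W and ¬W.
          branch 1.2.2 (add ¬¬Y):
            × closes — contains both Y and ¬Y.
  branch 2 (add (W ↔ ((¬¬Z ∧ V) → X))):
    ¬(W ↔ ((¬¬Z ∧ V) → X)): β-rule — branch into W, ¬((¬¬Z ∧ V) → X)  //  ¬W, ((¬¬Z ∧ V) → X).
      branch 2.1 (add W, ¬((¬¬Z ∧ V) → X)):
        ¬((¬¬Z ∧ V) → X): α-rule — add (¬¬Z ∧ V), ¬X.
        (¬¬Z ∧ V): α-rule — add ¬¬Z, V.
        ¬¬Z: drop double negation, giving Z.
        ¬(¬W ∧ ¬Y): β-rule — branch into ¬¬W  //  ¬¬Y.
          branch 2.1.1 (add ¬¬W):
            (W ↔ ((¬¬Z ∧ V) → X)): β-rule — branch into W, ((¬¬Z ∧ V) → X)  //  ¬W, ¬((¬¬Z ∧ V) → X).
              branch 2.1.1.1 (add W, ((¬¬Z ∧ V) → X)):
                ((¬¬Z ∧ V) → X): β-rule — branch into ¬(¬¬Z ∧ V)  //  X.
                  branch 2.1.1.1.1 (add ¬(¬¬Z ∧ V)):
                    ¬(¬¬Z ∧ V): β-rule — branch into ¬¬¬Z  //  ¬V.
                      branch 2.1.1.1.1.1 (add ¬¬¬Z):
                        ¬¬¬Z: drop double negation, giving ¬Z.
                        × closes — contains both Z and ¬Z.
                      branch 2.1.1.1.1.2 (add ¬V):
                        × closes — contains both V and ¬V.
                  branch 2.1.1.1.2 (add X):
                    × closes — contains both X and ¬X.
              branch 2.1.1.2 (add ¬W, ¬((¬¬Z ∧ V) → X)):
                × closes — contains both W and ¬W.
          branch 2.1.2 (add ¬¬Y):
            (W ↔ ((¬¬Z ∧ V) → X)): β-rule — branch into W, ((¬¬Z ∧ V) → X)  //  ¬W, ¬((¬¬Z ∧ V) → X).
              branch 2.1.2.1 (add W, ((¬¬Z ∧ V) → X)):
                ((¬¬Z ∧ V) → X): β-rule — branch into ¬(¬¬Z ∧ V)  //  X.
                  branch 2.1.2.1.1 (add ¬(¬¬Z ∧ V)):
                    ¬(¬¬Z ∧ V): β-rule — branch into ¬¬¬Z  //  ¬V.
                      branch 2.1.2.1.1.1 (add ¬¬¬Z):
                        ¬¬¬Z: drop double negation, giving ¬Z.
                        × closes — contains both Z and ¬Z.
                      branch 2.1.2.1.1.2 (add ¬V):
                        × closes — contains both V and ¬V.
                  branch 2.1.2.1.2 (add X):
                    × closes — contains both X and ¬X.
              branch 2.1.2.2 (add ¬W, ¬((¬¬Z ∧ V) → X)):
                × closes — contains both W and ¬W.
      branch 2.2 (add ¬W, ((¬¬Z ∧ V) → X)):
        ¬(¬W ∧ ¬Y): β-rule — branch into ¬¬W  //  ¬¬Y.
          branch 2.2.1 (add ¬¬W):
            × closes — contains both W and ¬W.
          branch 2.2.2 (add ¬¬Y):
            (W ↔ ((¬¬Z ∧ V) → X)): β-rule — branch into W, ((¬¬Z ∧ V) → X)  //  ¬W, ¬((¬¬Z ∧ V) → X).
              branch 2.2.2.1 (add W, ((¬¬Z ∧ V) → X)):
                × closes — contains both W and ¬W.
              branch 2.2.2.2 (add ¬W, ¬((¬¬Z ∧ V) → X)):
                ¬((¬¬Z ∧ V) → X): α-rule — add (¬¬Z ∧ V), ¬X.
                (¬¬Z ∧ V): α-rule — add ¬¬Z, V.
                ¬¬Z: drop double negation, giving Z.
                ((¬¬Z ∧ V) → X): β-rule — branch into ¬(¬¬Z ∧ V)  //  X.
                  branch 2.2.2.2.1 (add ¬(¬¬Z ∧ V)):
                    ¬(¬¬Z ∧ V): β-rule — branch into ¬¬¬Z  //  ¬V.
                      branch 2.2.2.2.1.1 (add ¬¬¬Z):
                        ¬¬¬Z: drop double negation, giving ¬Z.
                        × closes — contains both Z and ¬Z.
                      branch 2.2.2.2.1.2 (add ¬V):
                        × closes — contains both V and ¬V.
                  branch 2.2.2.2.2 (add X):
                    × closes — contains both X and ¬X.
All 16 branches close.
Every branch closed, so the negation is unsatisfiable and the formula is valid.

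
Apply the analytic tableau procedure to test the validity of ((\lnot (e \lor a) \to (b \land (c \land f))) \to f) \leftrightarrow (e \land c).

Not valid

Assume the negation and expand:
Initial set: {\lnot (((\lnot (e \lor a) \to (b \land (c \land f))) \to f) \leftrightarrow (e \land c))}.
\lnot (((\lnot (e \lor a) \to (b \land (c \land f))) \to f) \leftrightarrow (e \land c)): β-rule — branch into ((\lnot (e \lor a) \to (b \land (c \land f))) \to f), \lnot (e \land c)  //  \lnot ((\lnot (e \lor a) \to (b \land (c \land f))) \to f), (e \land c).
  branch 1 (add ((\lnot (e \lor a) \to (b \land (c \land f))) \to f), \lnot (e \land c)):
    ((\lnot (e \lor a) \to (b \land (c \land f))) \to f): β-rule — branch into \lnot (\lnot (e \lor a) \to (b \land (c \land f)))  //  f.
      branch 1.1 (add \lnot (\lnot (e \lor a) \to (b \land (c \land f)))):
        \lnot (\lnot (e \lor a) \to (b \land (c \land f))): α-rule — add \lnot (e \lor a), \lnot (b \land (c \land f)).
        \lnot (e \lor a): α-rule — add \lnot e, \lnot a.
        \lnot (e \land c): β-rule — branch into \lnot e  //  \lnot c.
          branch 1.1.1 (add \lnot e):
            \lnot (b \land (c \land f)): β-rule — branch into \lnot b  //  \lnot (c \land f).
              branch 1.1.1.1 (add \lnot b):
                ○ open, literals {a=0, b=0, e=0}.
              branch 1.1.1.2 (add \lnot (c \land f)):
                \lnot (c \land f): β-rule — branch into \lnot c  //  \lnot f.
                  branch 1.1.1.2.1 (add \lnot c):
                    ○ open, literals {a=0, c=0, e=0}.
                  branch 1.1.1.2.2 (add \lnot f):
                    ○ open, literals {a=0, e=0, f=0}.
          branch 1.1.2 (add \lnot c):
            \lnot (b \land (c \land f)): β-rule — branch into \lnot b  //  \lnot (c \land f).
              branch 1.1.2.1 (add \lnot b):
                ○ open, literals {a=0, b=0, c=0, e=0}.
              branch 1.1.2.2 (add \lnot (c \land f)):
                \lnot (c \land f): β-rule — branch into \lnot c  //  \lnot f.
                  branch 1.1.2.2.1 (add \lnot c):
                    ○ open, literals {a=0, c=0, e=0}.
                  branch 1.1.2.2.2 (add \lnot f):
                    ○ open, literals {a=0, c=0, e=0, f=0}.
      branch 1.2 (add f):
        \lnot (e \land c): β-rule — branch into \lnot e  //  \lnot c.
          branch 1.2.1 (add \lnot e):
            ○ open, literals {e=0, f=1}.
          branch 1.2.2 (add \lnot c):
            ○ open, literals {c=0, f=1}.
  branch 2 (add \lnot ((\lnot (e \lor a) \to (b \land (c \land f))) \to f), (e \land c)):
    \lnot ((\lnot (e \lor a) \to (b \land (c \land f))) \to f): α-rule — add (\lnot (e \lor a) \to (b \land (c \land f))), \lnot f.
    (e \land c): α-rule — add e, c.
    (\lnot (e \lor a) \to (b \land (c \land f))): β-rule — branch into \lnot \lnot (e \lor a)  //  (b \land (c \land f)).
      branch 2.1 (add \lnot \lnot (e \lor a)):
        \lnot \lnot (e \lor a): β-rule — branch into e  //  a.
          branch 2.1.1 (add e):
            ○ open, literals {c=1, e=1, f=0}.
          branch 2.1.2 (add a):
            ○ open, literals {a=1, c=1, e=1, f=0}.
      branch 2.2 (add (b \land (c \land f))):
        (b \land (c \land f)): α-rule — add b, (c \land f).
        (c \land f): α-rule — add c, f.
        × closes — contains both f and \lnot f.
1 branch closed, 10 open.
An open branch gives a countermodel: a=0, b=0, e=0 (unmentioned atoms arbitrary); under it the original formula is false.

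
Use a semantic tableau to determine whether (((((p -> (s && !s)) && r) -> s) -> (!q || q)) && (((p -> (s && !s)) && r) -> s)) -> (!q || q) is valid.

Valid

Assume the negation and expand:
Initial set: {!((((((p -> (s && !s)) && r) -> s) -> (!q || q)) && (((p -> (s && !s)) && r) -> s)) -> (!q || q))}.
!((((((p -> (s && !s)) && r) -> s) -> (!q || q)) && (((p -> (s && !s)) && r) -> s)) -> (!q || q)): α-rule — add (((((p -> (s && !s)) && r) -> s) -> (!q || q)) && (((p -> (s && !s)) && r) -> s)), !(!q || q).
(((((p -> (s && !s)) && r) -> s) -> (!q || q)) && (((p -> (s && !s)) && r) -> s)): α-rule — add ((((p -> (s && !s)) && r) -> s) -> (!q || q)), (((p -> (s && !s)) && r) -> s).
!(!q || q): α-rule — add !!q, !q.
× closes — contains both q and !q.
All 1 branch closes.
Every branch closed, so the negation is unsatisfiable and the formula is valid.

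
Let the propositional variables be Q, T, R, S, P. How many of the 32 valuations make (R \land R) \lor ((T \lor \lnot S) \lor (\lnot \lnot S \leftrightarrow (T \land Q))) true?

28

Initial set: {T ((R \land R) \lor ((T \lor \lnot S) \lor (\lnot \lnot S \leftrightarrow (T \land Q))))}.
T ((R \land R) \lor ((T \lor \lnot S) \lor (\lnot \lnot S \leftrightarrow (T \land Q)))): β-rule — branch into T (R \land R)  //  T ((T \lor \lnot S) \lor (\lnot \lnot S \leftrightarrow (T \land Q))).
  branch 1 (add T (R \land R)):
    T (R \land R): α-rule — add T R, T R.
    ○ open, literals {R=true}.
  branch 2 (add T ((T \lor \lnot S) \lor (\lnot \lnot S \leftrightarrow (T \land Q)))):
    T ((T \lor \lnot S) \lor (\lnot \lnot S \leftrightarrow (T \land Q))): β-rule — branch into T (T \lor \lnot S)  //  T (\lnot \lnot S \leftrightarrow (T \land Q)).
      branch 2.1 (add T (T \lor \lnot S)):
        T (T \lor \lnot S): β-rule — branch into T T  //  T \lnot S.
          branch 2.1.1 (add T T):
            ○ open, literals {T=true}.
          branch 2.1.2 (add T \lnot S):
            ○ open, literals {S=false}.
      branch 2.2 (add T (\lnot \lnot S \leftrightarrow (T \land Q))):
        T (\lnot \lnot S \leftrightarrow (T \land Q)): β-rule — branch into T \lnot \lnot S, T (T \land Q)  //  F \lnot \lnot S, F (T \land Q).
          branch 2.2.1 (add T \lnot \lnot S, T (T \land Q)):
            T \lnot \lnot S: drop double negation, giving T S.
            T (T \land Q): α-rule — add T T, T Q.
            ○ open, literals {Q=true, S=true, T=true}.
          branch 2.2.2 (add F \lnot \lnot S, F (T \land Q)):
            F \lnot \lnot S: drop double negation, giving F S.
            F (T \land Q): β-rule — branch into F T  //  F Q.
              branch 2.2.2.1 (add F T):
                ○ open, literals {S=false, T=false}.
              branch 2.2.2.2 (add F Q):
                ○ open, literals {Q=false, S=false}.
0 branches closed, 6 open.
Each open branch fixes some atoms; the unmentioned ones are free. Counting distinct full assignments: branch {R=true} (Q, T, S, P) contributes 16 new; branch {T=true} (Q, R, S, P) contributes 8 new; branch {S=false} (Q, T, R, P) contributes 4 new; branch {Q=true, S=true, T=true} (R, P) contributes 0 new; branch {S=false, T=false} (Q, R, P) contributes 0 new; branch {Q=false, S=false} (T, R, P) contributes 0 new. Total: 28.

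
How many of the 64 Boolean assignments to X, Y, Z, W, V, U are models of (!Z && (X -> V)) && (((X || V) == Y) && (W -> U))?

9

Initial set: {((!Z && (X -> V)) && (((X || V) == Y) && (W -> U)))}.
((!Z && (X -> V)) && (((X || V) == Y) && (W -> U))): α-rule — add (!Z && (X -> V)), (((X || V) == Y) && (W -> U)).
(!Z && (X -> V)): α-rule — add !Z, (X -> V).
(((X || V) == Y) && (W -> U)): α-rule — add ((X || V) == Y), (W -> U).
(X -> V): β-rule — branch into !X  //  V.
  branch 1 (add !X):
    ((X || V) == Y): β-rule — branch into (X || V), Y  //  !(X || V), !Y.
      branch 1.1 (add (X || V), Y):
        (W -> U): β-rule — branch into !W  //  U.
          branch 1.1.1 (add !W):
            (X || V): β-rule — branch into X  //  V.
              branch 1.1.1.1 (add X):
                × closes — contains both X and !X.
              branch 1.1.1.2 (add V):
                ○ open, literals {V=T, W=F, X=F, Y=T, Z=F}.
          branch 1.1.2 (add U):
            (X || V): β-rule — branch into X  //  V.
              branch 1.1.2.1 (add X):
                × closes — contains both X and !X.
              branch 1.1.2.2 (add V):
                ○ open, literals {U=T, V=T, X=F, Y=T, Z=F}.
      branch 1.2 (add !(X || V), !Y):
        !(X || V): α-rule — add !X, !V.
        (W -> U): β-rule — branch into !W  //  U.
          branch 1.2.1 (add !W):
            ○ open, literals {V=F, W=F, X=F, Y=F, Z=F}.
          branch 1.2.2 (add U):
            ○ open, literals {U=T, V=F, X=F, Y=F, Z=F}.
  branch 2 (add V):
    ((X || V) == Y): β-rule — branch into (X || V), Y  //  !(X || V), !Y.
      branch 2.1 (add (X || V), Y):
        (W -> U): β-rule — branch into !W  //  U.
          branch 2.1.1 (add !W):
            (X || V): β-rule — branch into X  //  V.
              branch 2.1.1.1 (add X):
                ○ open, literals {V=T, W=F, X=T, Y=T, Z=F}.
              branch 2.1.1.2 (add V):
                ○ open, literals {V=T, W=F, Y=T, Z=F}.
          branch 2.1.2 (add U):
            (X || V): β-rule — branch into X  //  V.
              branch 2.1.2.1 (add X):
                ○ open, literals {U=T, V=T, X=T, Y=T, Z=F}.
              branch 2.1.2.2 (add V):
                ○ open, literals {U=T, V=T, Y=T, Z=F}.
      branch 2.2 (add !(X || V), !Y):
        !(X || V): α-rule — add !X, !V.
        × closes — contains both V and !V.
3 branches closed, 8 open.
Each open branch fixes some atoms; the unmentioned ones are free. Counting distinct full assignments: branch {V=T, W=F, X=F, Y=T, Z=F} (U) contributes 2 new; branch {U=T, V=T, X=F, Y=T, Z=F} (W) contributes 1 new; branch {V=F, W=F, X=F, Y=F, Z=F} (U) contributes 2 new; branch {U=T, V=F, X=F, Y=F, Z=F} (W) contributes 1 new; branch {V=T, W=F, X=T, Y=T, Z=F} (U) contributes 2 new; branch {V=T, W=F, Y=T, Z=F} (X, U) contributes 0 new; branch {U=T, V=T, X=T, Y=T, Z=F} (W) contributes 1 new; branch {U=T, V=T, Y=T, Z=F} (X, W) contributes 0 new. Total: 9.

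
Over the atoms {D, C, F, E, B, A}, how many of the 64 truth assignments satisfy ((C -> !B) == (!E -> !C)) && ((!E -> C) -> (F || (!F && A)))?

Initial set: {(((C -> !B) == (!E -> !C)) && ((!E -> C) -> (F || (!F && A))))}.
(((C -> !B) == (!E -> !C)) && ((!E -> C) -> (F || (!F && A)))): α-rule — add ((C -> !B) == (!E -> !C)), ((!E -> C) -> (F || (!F && A))).
((C -> !B) == (!E -> !C)): β-rule — branch into (C -> !B), (!E -> !C)  //  !(C -> !B), !(!E -> !C).
  branch 1 (add (C -> !B), (!E -> !C)):
    ((!E -> C) -> (F || (!F && A))): β-rule — branch into !(!E -> C)  //  (F || (!F && A)).
      branch 1.1 (add !(!E -> C)):
        !(!E -> C): α-rule — add !E, !C.
        (C -> !B): β-rule — branch into !C  //  !B.
          branch 1.1.1 (add !C):
            (!E -> !C): β-rule — branch into !!E  //  !C.
              branch 1.1.1.1 (add !!E):
                × closes — contains both E and !E.
              branch 1.1.1.2 (add !C):
                ○ open, literals {C=0, E=0}.
          branch 1.1.2 (add !B):
            (!E -> !C): β-rule — branch into !!E  //  !C.
              branch 1.1.2.1 (add !!E):
                × closes — contains both E and !E.
              branch 1.1.2.2 (add !C):
                ○ open, literals {B=0, C=0, E=0}.
      branch 1.2 (add (F || (!F && A))):
        (C -> !B): β-rule — branch into !C  //  !B.
          branch 1.2.1 (add !C):
            (!E -> !C): β-rule — branch into !!E  //  !C.
              branch 1.2.1.1 (add !!E):
                (F || (!F && A)): β-rule — branch into F  //  (!F && A).
                  branch 1.2.1.1.1 (add F):
                    ○ open, literals {C=0, E=1, F=1}.
                  branch 1.2.1.1.2 (add (!F && A)):
                    (!F && A): α-rule — add !F, A.
                    ○ open, literals {A=1, C=0, E=1, F=0}.
              branch 1.2.1.2 (add !C):
                (F || (!F && A)): β-rule — branch into F  //  (!F && A).
                  branch 1.2.1.2.1 (add F):
                    ○ open, literals {C=0, F=1}.
                  branch 1.2.1.2.2 (add (!F && A)):
                    (!F && A): α-rule — add !F, A.
                    ○ open, literals {A=1, C=0, F=0}.
          branch 1.2.2 (add !B):
            (!E -> !C): β-rule — branch into !!E  //  !C.
              branch 1.2.2.1 (add !!E):
                (F || (!F && A)): β-rule — branch into F  //  (!F && A).
                  branch 1.2.2.1.1 (add F):
                    ○ open, literals {B=0, E=1, F=1}.
                  branch 1.2.2.1.2 (add (!F && A)):
                    (!F && A): α-rule — add !F, A.
                    ○ open, literals {A=1, B=0, E=1, F=0}.
              branch 1.2.2.2 (add !C):
                (F || (!F && A)): β-rule — branch into F  //  (!F && A).
                  branch 1.2.2.2.1 (add F):
                    ○ open, literals {B=0, C=0, F=1}.
                  branch 1.2.2.2.2 (add (!F && A)):
                    (!F && A): α-rule — add !F, A.
                    ○ open, literals {A=1, B=0, C=0, F=0}.
  branch 2 (add !(C -> !B), !(!E -> !C)):
    !(C -> !B): α-rule — add C, !!B.
    !(!E -> !C): α-rule — add !E, !!C.
    ((!E -> C) -> (F || (!F && A))): β-rule — branch into !(!E -> C)  //  (F || (!F && A)).
      branch 2.1 (add !(!E -> C)):
        !(!E -> C): α-rule — add !E, !C.
        × closes — contains both C and !C.
      branch 2.2 (add (F || (!F && A))):
        (F || (!F && A)): β-rule — branch into F  //  (!F && A).
          branch 2.2.1 (add F):
            ○ open, literals {B=1, C=1, E=0, F=1}.
          branch 2.2.2 (add (!F && A)):
            (!F && A): α-rule — add !F, A.
            ○ open, literals {A=1, B=1, C=1, E=0, F=0}.
3 branches closed, 12 open.
Each open branch fixes some atoms; the unmentioned ones are free. Counting distinct full assignments: branch {C=0, E=0} (D, F, B, A) contributes 16 new; branch {B=0, C=0, E=0} (D, F, A) contributes 0 new; branch {C=0, E=1, F=1} (D, B, A) contributes 8 new; branch {A=1, C=0, E=1, F=0} (D, B) contributes 4 new; branch {C=0, F=1} (D, E, B, A) contributes 0 new; branch {A=1, C=0, F=0} (D, E, B) contributes 0 new; branch {B=0, E=1, F=1} (D, C, A) contributes 4 new; branch {A=1, B=0, E=1, F=0} (D, C) contributes 2 new; branch {B=0, C=0, F=1} (D, E, A) contributes 0 new; branch {A=1, B=0, C=0, F=0} (D, E) contributes 0 new; branch {B=1, C=1, E=0, F=1} (D, A) contributes 4 new; branch {A=1, B=1, C=1, E=0, F=0} (D) contributes 2 new. Total: 40.

40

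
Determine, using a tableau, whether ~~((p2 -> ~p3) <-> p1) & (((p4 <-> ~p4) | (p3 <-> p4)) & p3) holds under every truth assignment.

Assume the negation and expand:
Initial set: {~(~~((p2 -> ~p3) <-> p1) & (((p4 <-> ~p4) | (p3 <-> p4)) & p3))}.
~(~~((p2 -> ~p3) <-> p1) & (((p4 <-> ~p4) | (p3 <-> p4)) & p3)): β-rule — branch into ~~~((p2 -> ~p3) <-> p1)  //  ~(((p4 <-> ~p4) | (p3 <-> p4)) & p3).
  branch 1 (add ~~~((p2 -> ~p3) <-> p1)):
    ~~~((p2 -> ~p3) <-> p1): drop double negation, giving ~((p2 -> ~p3) <-> p1).
    ~((p2 -> ~p3) <-> p1): β-rule — branch into (p2 -> ~p3), ~p1  //  ~(p2 -> ~p3), p1.
      branch 1.1 (add (p2 -> ~p3), ~p1):
        (p2 -> ~p3): β-rule — branch into ~p2  //  ~p3.
          branch 1.1.1 (add ~p2):
            ○ open, literals {p1=false, p2=false}.
          branch 1.1.2 (add ~p3):
            ○ open, literals {p1=false, p3=false}.
      branch 1.2 (add ~(p2 -> ~p3), p1):
        ~(p2 -> ~p3): α-rule — add p2, ~~p3.
        ○ open, literals {p1=true, p2=true, p3=true}.
  branch 2 (add ~(((p4 <-> ~p4) | (p3 <-> p4)) & p3)):
    ~(((p4 <-> ~p4) | (p3 <-> p4)) & p3): β-rule — branch into ~((p4 <-> ~p4) | (p3 <-> p4))  //  ~p3.
      branch 2.1 (add ~((p4 <-> ~p4) | (p3 <-> p4))):
        ~((p4 <-> ~p4) | (p3 <-> p4)): α-rule — add ~(p4 <-> ~p4), ~(p3 <-> p4).
        ~(p4 <-> ~p4): β-rule — branch into p4, ~~p4  //  ~p4, ~p4.
          branch 2.1.1 (add p4, ~~p4):
            ~(p3 <-> p4): β-rule — branch into p3, ~p4  //  ~p3, p4.
              branch 2.1.1.1 (add p3, ~p4):
                × closes — contains both p4 and ~p4.
              branch 2.1.1.2 (add ~p3, p4):
                ○ open, literals {p3=false, p4=true}.
          branch 2.1.2 (add ~p4, ~p4):
            ~(p3 <-> p4): β-rule — branch into p3, ~p4  //  ~p3, p4.
              branch 2.1.2.1 (add p3, ~p4):
                ○ open, literals {p3=true, p4=false}.
              branch 2.1.2.2 (add ~p3, p4):
                × closes — contains both p4 and ~p4.
      branch 2.2 (add ~p3):
        ○ open, literals {p3=false}.
2 branches closed, 6 open.
An open branch gives a countermodel: p1=false, p2=false (unmentioned atoms arbitrary); under it the original formula is false.

Not valid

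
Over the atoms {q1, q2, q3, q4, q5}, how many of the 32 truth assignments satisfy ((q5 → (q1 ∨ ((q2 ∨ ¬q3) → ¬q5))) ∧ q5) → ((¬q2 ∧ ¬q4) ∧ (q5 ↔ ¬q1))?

Initial set: {T (((q5 → (q1 ∨ ((q2 ∨ ¬q3) → ¬q5))) ∧ q5) → ((¬q2 ∧ ¬q4) ∧ (q5 ↔ ¬q1)))}.
T (((q5 → (q1 ∨ ((q2 ∨ ¬q3) → ¬q5))) ∧ q5) → ((¬q2 ∧ ¬q4) ∧ (q5 ↔ ¬q1))): β-rule — branch into F ((q5 → (q1 ∨ ((q2 ∨ ¬q3) → ¬q5))) ∧ q5)  //  T ((¬q2 ∧ ¬q4) ∧ (q5 ↔ ¬q1)).
  branch 1 (add F ((q5 → (q1 ∨ ((q2 ∨ ¬q3) → ¬q5))) ∧ q5)):
    F ((q5 → (q1 ∨ ((q2 ∨ ¬q3) → ¬q5))) ∧ q5): β-rule — branch into F (q5 → (q1 ∨ ((q2 ∨ ¬q3) → ¬q5)))  //  F q5.
      branch 1.1 (add F (q5 → (q1 ∨ ((q2 ∨ ¬q3) → ¬q5)))):
        F (q5 → (q1 ∨ ((q2 ∨ ¬q3) → ¬q5))): α-rule — add T q5, F (q1 ∨ ((q2 ∨ ¬q3) → ¬q5)).
        F (q1 ∨ ((q2 ∨ ¬q3) → ¬q5)): α-rule — add F q1, F ((q2 ∨ ¬q3) → ¬q5).
        F ((q2 ∨ ¬q3) → ¬q5): α-rule — add T (q2 ∨ ¬q3), F ¬q5.
        T (q2 ∨ ¬q3): β-rule — branch into T q2  //  T ¬q3.
          branch 1.1.1 (add T q2):
            ○ open, literals {q1=F, q2=T, q5=T}.
          branch 1.1.2 (add T ¬q3):
            ○ open, literals {q1=F, q3=F, q5=T}.
      branch 1.2 (add F q5):
        ○ open, literals {q5=F}.
  branch 2 (add T ((¬q2 ∧ ¬q4) ∧ (q5 ↔ ¬q1))):
    T ((¬q2 ∧ ¬q4) ∧ (q5 ↔ ¬q1)): α-rule — add T (¬q2 ∧ ¬q4), T (q5 ↔ ¬q1).
    T (¬q2 ∧ ¬q4): α-rule — add T ¬q2, T ¬q4.
    T (q5 ↔ ¬q1): β-rule — branch into T q5, T ¬q1  //  F q5, F ¬q1.
      branch 2.1 (add T q5, T ¬q1):
        ○ open, literals {q1=F, q2=F, q4=F, q5=T}.
      branch 2.2 (add F q5, F ¬q1):
        ○ open, literals {q1=T, q2=F, q4=F, q5=F}.
0 branches closed, 5 open.
Each open branch fixes some atoms; the unmentioned ones are free. Counting distinct full assignments: branch {q1=F, q2=T, q5=T} (q3, q4) contributes 4 new; branch {q1=F, q3=F, q5=T} (q2, q4) contributes 2 new; branch {q5=F} (q1, q2, q3, q4) contributes 16 new; branch {q1=F, q2=F, q4=F, q5=T} (q3) contributes 1 new; branch {q1=T, q2=F, q4=F, q5=F} (q3) contributes 0 new. Total: 23.

23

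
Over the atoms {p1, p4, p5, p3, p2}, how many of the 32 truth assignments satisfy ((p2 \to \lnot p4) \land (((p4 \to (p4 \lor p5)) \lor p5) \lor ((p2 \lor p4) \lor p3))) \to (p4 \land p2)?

Initial set: {(((p2 \to \lnot p4) \land (((p4 \to (p4 \lor p5)) \lor p5) \lor ((p2 \lor p4) \lor p3))) \to (p4 \land p2))}.
(((p2 \to \lnot p4) \land (((p4 \to (p4 \lor p5)) \lor p5) \lor ((p2 \lor p4) \lor p3))) \to (p4 \land p2)): β-rule — branch into \lnot ((p2 \to \lnot p4) \land (((p4 \to (p4 \lor p5)) \lor p5) \lor ((p2 \lor p4) \lor p3)))  //  (p4 \land p2).
  branch 1 (add \lnot ((p2 \to \lnot p4) \land (((p4 \to (p4 \lor p5)) \lor p5) \lor ((p2 \lor p4) \lor p3)))):
    \lnot ((p2 \to \lnot p4) \land (((p4 \to (p4 \lor p5)) \lor p5) \lor ((p2 \lor p4) \lor p3))): β-rule — branch into \lnot (p2 \to \lnot p4)  //  \lnot (((p4 \to (p4 \lor p5)) \lor p5) \lor ((p2 \lor p4) \lor p3)).
      branch 1.1 (add \lnot (p2 \to \lnot p4)):
        \lnot (p2 \to \lnot p4): α-rule — add p2, \lnot \lnot p4.
        ○ open, literals {p2=true, p4=true}.
      branch 1.2 (add \lnot (((p4 \to (p4 \lor p5)) \lor p5) \lor ((p2 \lor p4) \lor p3))):
        \lnot (((p4 \to (p4 \lor p5)) \lor p5) \lor ((p2 \lor p4) \lor p3)): α-rule — add \lnot ((p4 \to (p4 \lor p5)) \lor p5), \lnot ((p2 \lor p4) \lor p3).
        \lnot ((p4 \to (p4 \lor p5)) \lor p5): α-rule — add \lnot (p4 \to (p4 \lor p5)), \lnot p5.
        \lnot ((p2 \lor p4) \lor p3): α-rule — add \lnot (p2 \lor p4), \lnot p3.
        \lnot (p4 \to (p4 \lor p5)): α-rule — add p4, \lnot (p4 \lor p5).
        \lnot (p2 \lor p4): α-rule — add \lnot p2, \lnot p4.
        × closes — contains both p4 and \lnot p4.
  branch 2 (add (p4 \land p2)):
    (p4 \land p2): α-rule — add p4, p2.
    ○ open, literals {p2=true, p4=true}.
1 branch closed, 2 open.
Each open branch fixes some atoms; the unmentioned ones are free. Counting distinct full assignments: branch {p2=true, p4=true} (p1, p5, p3) contributes 8 new; branch {p2=true, p4=true} (p1, p5, p3) contributes 0 new. Total: 8.

8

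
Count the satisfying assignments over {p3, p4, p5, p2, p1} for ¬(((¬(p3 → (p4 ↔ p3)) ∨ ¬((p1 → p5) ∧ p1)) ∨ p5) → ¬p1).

16

Initial set: {¬(((¬(p3 → (p4 ↔ p3)) ∨ ¬((p1 → p5) ∧ p1)) ∨ p5) → ¬p1)}.
¬(((¬(p3 → (p4 ↔ p3)) ∨ ¬((p1 → p5) ∧ p1)) ∨ p5) → ¬p1): α-rule — add ((¬(p3 → (p4 ↔ p3)) ∨ ¬((p1 → p5) ∧ p1)) ∨ p5), ¬¬p1.
((¬(p3 → (p4 ↔ p3)) ∨ ¬((p1 → p5) ∧ p1)) ∨ p5): β-rule — branch into (¬(p3 → (p4 ↔ p3)) ∨ ¬((p1 → p5) ∧ p1))  //  p5.
  branch 1 (add (¬(p3 → (p4 ↔ p3)) ∨ ¬((p1 → p5) ∧ p1))):
    (¬(p3 → (p4 ↔ p3)) ∨ ¬((p1 → p5) ∧ p1)): β-rule — branch into ¬(p3 → (p4 ↔ p3))  //  ¬((p1 → p5) ∧ p1).
      branch 1.1 (add ¬(p3 → (p4 ↔ p3))):
        ¬(p3 → (p4 ↔ p3)): α-rule — add p3, ¬(p4 ↔ p3).
        ¬(p4 ↔ p3): β-rule — branch into p4, ¬p3  //  ¬p4, p3.
          branch 1.1.1 (add p4, ¬p3):
            × closes — contains both p3 and ¬p3.
          branch 1.1.2 (add ¬p4, p3):
            ○ open, literals {p1=1, p3=1, p4=0}.
      branch 1.2 (add ¬((p1 → p5) ∧ p1)):
        ¬((p1 → p5) ∧ p1): β-rule — branch into ¬(p1 → p5)  //  ¬p1.
          branch 1.2.1 (add ¬(p1 → p5)):
            ¬(p1 → p5): α-rule — add p1, ¬p5.
            ○ open, literals {p1=1, p5=0}.
          branch 1.2.2 (add ¬p1):
            × closes — contains both p1 and ¬p1.
  branch 2 (add p5):
    ○ open, literals {p1=1, p5=1}.
2 branches closed, 3 open.
Each open branch fixes some atoms; the unmentioned ones are free. Counting distinct full assignments: branch {p1=1, p3=1, p4=0} (p5, p2) contributes 4 new; branch {p1=1, p5=0} (p3, p4, p2) contributes 6 new; branch {p1=1, p5=1} (p3, p4, p2) contributes 6 new. Total: 16.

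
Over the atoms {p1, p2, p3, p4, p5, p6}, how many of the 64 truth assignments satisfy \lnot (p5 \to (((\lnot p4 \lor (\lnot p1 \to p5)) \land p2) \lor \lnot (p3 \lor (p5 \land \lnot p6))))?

12

Initial set: {\lnot (p5 \to (((\lnot p4 \lor (\lnot p1 \to p5)) \land p2) \lor \lnot (p3 \lor (p5 \land \lnot p6))))}.
\lnot (p5 \to (((\lnot p4 \lor (\lnot p1 \to p5)) \land p2) \lor \lnot (p3 \lor (p5 \land \lnot p6)))): α-rule — add p5, \lnot (((\lnot p4 \lor (\lnot p1 \to p5)) \land p2) \lor \lnot (p3 \lor (p5 \land \lnot p6))).
\lnot (((\lnot p4 \lor (\lnot p1 \to p5)) \land p2) \lor \lnot (p3 \lor (p5 \land \lnot p6))): α-rule — add \lnot ((\lnot p4 \lor (\lnot p1 \to p5)) \land p2), \lnot \lnot (p3 \lor (p5 \land \lnot p6)).
\lnot ((\lnot p4 \lor (\lnot p1 \to p5)) \land p2): β-rule — branch into \lnot (\lnot p4 \lor (\lnot p1 \to p5))  //  \lnot p2.
  branch 1 (add \lnot (\lnot p4 \lor (\lnot p1 \to p5))):
    \lnot (\lnot p4 \lor (\lnot p1 \to p5)): α-rule — add \lnot \lnot p4, \lnot (\lnot p1 \to p5).
    \lnot (\lnot p1 \to p5): α-rule — add \lnot p1, \lnot p5.
    × closes — contains both p5 and \lnot p5.
  branch 2 (add \lnot p2):
    \lnot \lnot (p3 \lor (p5 \land \lnot p6)): β-rule — branch into p3  //  (p5 \land \lnot p6).
      branch 2.1 (add p3):
        ○ open, literals {p2=F, p3=T, p5=T}.
      branch 2.2 (add (p5 \land \lnot p6)):
        (p5 \land \lnot p6): α-rule — add p5, \lnot p6.
        ○ open, literals {p2=F, p5=T, p6=F}.
1 branch closed, 2 open.
Each open branch fixes some atoms; the unmentioned ones are free. Counting distinct full assignments: branch {p2=F, p3=T, p5=T} (p1, p4, p6) contributes 8 new; branch {p2=F, p5=T, p6=F} (p1, p3, p4) contributes 4 new. Total: 12.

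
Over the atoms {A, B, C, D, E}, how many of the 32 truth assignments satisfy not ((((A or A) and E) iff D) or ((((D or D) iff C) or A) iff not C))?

12

Initial set: {T not ((((A or A) and E) iff D) or ((((D or D) iff C) or A) iff not C))}.
T not ((((A or A) and E) iff D) or ((((D or D) iff C) or A) iff not C)): α-rule — add F (((A or A) and E) iff D), F ((((D or D) iff C) or A) iff not C).
F (((A or A) and E) iff D): β-rule — branch into T ((A or A) and E), F D  //  F ((A or A) and E), T D.
  branch 1 (add T ((A or A) and E), F D):
    T ((A or A) and E): α-rule — add T (A or A), T E.
    F ((((D or D) iff C) or A) iff not C): β-rule — branch into T (((D or D) iff C) or A), F not C  //  F (((D or D) iff C) or A), T not C.
      branch 1.1 (add T (((D or D) iff C) or A), F not C):
        T (A or A): β-rule — branch into T A  //  T A.
          branch 1.1.1 (add T A):
            T (((D or D) iff C) or A): β-rule — branch into T ((D or D) iff C)  //  T A.
              branch 1.1.1.1 (add T ((D or D) iff C)):
                T ((D or D) iff C): β-rule — branch into T (D or D), T C  //  F (D or D), F C.
                  branch 1.1.1.1.1 (add T (D or D), T C):
                    T (D or D): β-rule — branch into T D  //  T D.
                      branch 1.1.1.1.1.1 (add T D):
                        × closes — contains both D and not D.
                      branch 1.1.1.1.1.2 (add T D):
                        × closes — contains both D and not D.
                  branch 1.1.1.1.2 (add F (D or D), F C):
                    × closes — contains both C and not C.
              branch 1.1.1.2 (add T A):
                ○ open, literals {A=1, C=1, D=0, E=1}.
          branch 1.1.2 (add T A):
            T (((D or D) iff C) or A): β-rule — branch into T ((D or D) iff C)  //  T A.
              branch 1.1.2.1 (add T ((D or D) iff C)):
                T ((D or D) iff C): β-rule — branch into T (D or D), T C  //  F (D or D), F C.
                  branch 1.1.2.1.1 (add T (D or D), T C):
                    T (D or D): β-rule — branch into T D  //  T D.
                      branch 1.1.2.1.1.1 (add T D):
                        × closes — contains both D and not D.
                      branch 1.1.2.1.1.2 (add T D):
                        × closes — contains both D and not D.
                  branch 1.1.2.1.2 (add F (D or D), F C):
                    × closes — contains both C and not C.
              branch 1.1.2.2 (add T A):
                ○ open, literals {A=1, C=1, D=0, E=1}.
      branch 1.2 (add F (((D or D) iff C) or A), T not C):
        F (((D or D) iff C) or A): α-rule — add F ((D or D) iff C), F A.
        T (A or A): β-rule — branch into T A  //  T A.
          branch 1.2.1 (add T A):
            × closes — contains both A and not A.
          branch 1.2.2 (add T A):
            × closes — contains both A and not A.
  branch 2 (add F ((A or A) and E), T D):
    F ((((D or D) iff C) or A) iff not C): β-rule — branch into T (((D or D) iff C) or A), F not C  //  F (((D or D) iff C) or A), T not C.
      branch 2.1 (add T (((D or D) iff C) or A), F not C):
        F ((A or A) and E): β-rule — branch into F (A or A)  //  F E.
          branch 2.1.1 (add F (A or A)):
            F (A or A): α-rule — add F A, F A.
            T (((D or D) iff C) or A): β-rule — branch into T ((D or D) iff C)  //  T A.
              branch 2.1.1.1 (add T ((D or D) iff C)):
                T ((D or D) iff C): β-rule — branch into T (D or D), T C  //  F (D or D), F C.
                  branch 2.1.1.1.1 (add T (D or D), T C):
                    T (D or D): β-rule — branch into T D  //  T D.
                      branch 2.1.1.1.1.1 (add T D):
                        ○ open, literals {A=0, C=1, D=1}.
                      branch 2.1.1.1.1.2 (add T D):
                        ○ open, literals {A=0, C=1, D=1}.
                  branch 2.1.1.1.2 (add F (D or D), F C):
                    × closes — contains both C and not C.
              branch 2.1.1.2 (add T A):
                × closes — contains both A and not A.
          branch 2.1.2 (add F E):
            T (((D or D) iff C) or A): β-rule — branch into T ((D or D) iff C)  //  T A.
              branch 2.1.2.1 (add T ((D or D) iff C)):
                T ((D or D) iff C): β-rule — branch into T (D or D), T C  //  F (D or D), F C.
                  branch 2.1.2.1.1 (add T (D or D), T C):
                    T (D or D): β-rule — branch into T D  //  T D.
                      branch 2.1.2.1.1.1 (add T D):
                        ○ open, literals {C=1, D=1, E=0}.
                      branch 2.1.2.1.1.2 (add T D):
                        ○ open, literals {C=1, D=1, E=0}.
                  branch 2.1.2.1.2 (add F (D or D), F C):
                    × closes — contains both C and not C.
              branch 2.1.2.2 (add T A):
                ○ open, literals {A=1, C=1, D=1, E=0}.
      branch 2.2 (add F (((D or D) iff C) or A), T not C):
        F (((D or D) iff C) or A): α-rule — add F ((D or D) iff C), F A.
        F ((A or A) and E): β-rule — branch into F (A or A)  //  F E.
          branch 2.2.1 (add F (A or A)):
            F (A or A): α-rule — add F A, F A.
            F ((D or D) iff C): β-rule — branch into T (D or D), F C  //  F (D or D), T C.
              branch 2.2.1.1 (add T (D or D), F C):
                T (D or D): β-rule — branch into T D  //  T D.
                  branch 2.2.1.1.1 (add T D):
                    ○ open, literals {A=0, C=0, D=1}.
                  branch 2.2.1.1.2 (add T D):
                    ○ open, literals {A=0, C=0, D=1}.
              branch 2.2.1.2 (add F (D or D), T C):
                × closes — contains both C and not C.
          branch 2.2.2 (add F E):
            F ((D or D) iff C): β-rule — branch into T (D or D), F C  //  F (D or D), T C.
              branch 2.2.2.1 (add T (D or D), F C):
                T (D or D): β-rule — branch into T D  //  T D.
                  branch 2.2.2.1.1 (add T D):
                    ○ open, literals {A=0, C=0, D=1, E=0}.
                  branch 2.2.2.1.2 (add T D):
                    ○ open, literals {A=0, C=0, D=1, E=0}.
              branch 2.2.2.2 (add F (D or D), T C):
                × closes — contains both C and not C.
13 branches closed, 11 open.
Each open branch fixes some atoms; the unmentioned ones are free. Counting distinct full assignments: branch {A=1, C=1, D=0, E=1} (B) contributes 2 new; branch {A=1, C=1, D=0, E=1} (B) contributes 0 new; branch {A=0, C=1, D=1} (B, E) contributes 4 new; branch {A=0, C=1, D=1} (B, E) contributes 0 new; branch {C=1, D=1, E=0} (A, B) contributes 2 new; branch {C=1, D=1, E=0} (A, B) contributes 0 new; branch {A=1, C=1, D=1, E=0} (B) contributes 0 new; branch {A=0, C=0, D=1} (B, E) contributes 4 new; branch {A=0, C=0, D=1} (B, E) contributes 0 new; branch {A=0, C=0, D=1, E=0} (B) contributes 0 new; branch {A=0, C=0, D=1, E=0} (B) contributes 0 new. Total: 12.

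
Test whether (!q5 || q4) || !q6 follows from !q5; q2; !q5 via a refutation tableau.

Yes

Initial set: {!q5; q2; !q5; !((!q5 || q4) || !q6)}.
!((!q5 || q4) || !q6): α-rule — add !(!q5 || q4), !!q6.
!(!q5 || q4): α-rule — add !!q5, !q4.
× closes — contains both q5 and !q5.
All 1 branch closes.
Every branch closed, so the premises entail the conclusion.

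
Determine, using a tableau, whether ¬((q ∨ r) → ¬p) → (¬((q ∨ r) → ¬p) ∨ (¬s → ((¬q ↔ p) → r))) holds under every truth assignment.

Assume the negation and expand:
Initial set: {F (¬((q ∨ r) → ¬p) → (¬((q ∨ r) → ¬p) ∨ (¬s → ((¬q ↔ p) → r))))}.
F (¬((q ∨ r) → ¬p) → (¬((q ∨ r) → ¬p) ∨ (¬s → ((¬q ↔ p) → r)))): α-rule — add T ¬((q ∨ r) → ¬p), F (¬((q ∨ r) → ¬p) ∨ (¬s → ((¬q ↔ p) → r))).
T ¬((q ∨ r) → ¬p): α-rule — add T (q ∨ r), F ¬p.
F (¬((q ∨ r) → ¬p) ∨ (¬s → ((¬q ↔ p) → r))): α-rule — add F ¬((q ∨ r) → ¬p), F (¬s → ((¬q ↔ p) → r)).
F (¬s → ((¬q ↔ p) → r)): α-rule — add T ¬s, F ((¬q ↔ p) → r).
F ((¬q ↔ p) → r): α-rule — add T (¬q ↔ p), F r.
T (q ∨ r): β-rule — branch into T q  //  T r.
  branch 1 (add T q):
    F ¬((q ∨ r) → ¬p): β-rule — branch into F (q ∨ r)  //  T ¬p.
      branch 1.1 (add F (q ∨ r)):
        F (q ∨ r): α-rule — add F q, F r.
        × closes — contains both q and ¬q.
      branch 1.2 (add T ¬p):
        × closes — contains both p and ¬p.
  branch 2 (add T r):
    × closes — contains both r and ¬r.
All 3 branches close.
Every branch closed, so the negation is unsatisfiable and the formula is valid.

Valid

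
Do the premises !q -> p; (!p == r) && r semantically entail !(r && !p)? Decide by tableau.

No

Initial set: {(!q -> p); ((!p == r) && r); !!(r && !p)}.
((!p == r) && r): α-rule — add (!p == r), r.
!!(r && !p): α-rule — add r, !p.
(!q -> p): β-rule — branch into !!q  //  p.
  branch 1 (add !!q):
    (!p == r): β-rule — branch into !p, r  //  !!p, !r.
      branch 1.1 (add !p, r):
        ○ open, literals {p=0, q=1, r=1}.
      branch 1.2 (add !!p, !r):
        × closes — contains both p and !p.
  branch 2 (add p):
    × closes — contains both p and !p.
2 branches closed, 1 open.
An open branch gives a countermodel: p=0, q=1, r=1 (unmentioned atoms arbitrary); the premises hold there but the conclusion fails.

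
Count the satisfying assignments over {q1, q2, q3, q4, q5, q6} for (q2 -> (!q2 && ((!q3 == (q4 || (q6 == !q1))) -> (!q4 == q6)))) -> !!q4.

48

Initial set: {T ((q2 -> (!q2 && ((!q3 == (q4 || (q6 == !q1))) -> (!q4 == q6)))) -> !!q4)}.
T ((q2 -> (!q2 && ((!q3 == (q4 || (q6 == !q1))) -> (!q4 == q6)))) -> !!q4): β-rule — branch into F (q2 -> (!q2 && ((!q3 == (q4 || (q6 == !q1))) -> (!q4 == q6))))  //  T !!q4.
  branch 1 (add F (q2 -> (!q2 && ((!q3 == (q4 || (q6 == !q1))) -> (!q4 == q6))))):
    F (q2 -> (!q2 && ((!q3 == (q4 || (q6 == !q1))) -> (!q4 == q6)))): α-rule — add T q2, F (!q2 && ((!q3 == (q4 || (q6 == !q1))) -> (!q4 == q6))).
    F (!q2 && ((!q3 == (q4 || (q6 == !q1))) -> (!q4 == q6))): β-rule — branch into F !q2  //  F ((!q3 == (q4 || (q6 == !q1))) -> (!q4 == q6)).
      branch 1.1 (add F !q2):
        ○ open, literals {q2=1}.
      branch 1.2 (add F ((!q3 == (q4 || (q6 == !q1))) -> (!q4 == q6))):
        F ((!q3 == (q4 || (q6 == !q1))) -> (!q4 == q6)): α-rule — add T (!q3 == (q4 || (q6 == !q1))), F (!q4 == q6).
        T (!q3 == (q4 || (q6 == !q1))): β-rule — branch into T !q3, T (q4 || (q6 == !q1))  //  F !q3, F (q4 || (q6 == !q1)).
          branch 1.2.1 (add T !q3, T (q4 || (q6 == !q1))):
            F (!q4 == q6): β-rule — branch into T !q4, F q6  //  F !q4, T q6.
              branch 1.2.1.1 (add T !q4, F q6):
                T (q4 || (q6 == !q1)): β-rule — branch into T q4  //  T (q6 == !q1).
                  branch 1.2.1.1.1 (add T q4):
                    × closes — contains both q4 and !q4.
                  branch 1.2.1.1.2 (add T (q6 == !q1)):
                    T (q6 == !q1): β-rule — branch into T q6, T !q1  //  F q6, F !q1.
                      branch 1.2.1.1.2.1 (add T q6, T !q1):
                        × closes — contains both q6 and !q6.
                      branch 1.2.1.1.2.2 (add F q6, F !q1):
                        ○ open, literals {q1=1, q2=1, q3=0, q4=0, q6=0}.
              branch 1.2.1.2 (add F !q4, T q6):
                T (q4 || (q6 == !q1)): β-rule — branch into T q4  //  T (q6 == !q1).
                  branch 1.2.1.2.1 (add T q4):
                    ○ open, literals {q2=1, q3=0, q4=1, q6=1}.
                  branch 1.2.1.2.2 (add T (q6 == !q1)):
                    T (q6 == !q1): β-rule — branch into T q6, T !q1  //  F q6, F !q1.
                      branch 1.2.1.2.2.1 (add T q6, T !q1):
                        ○ open, literals {q1=0, q2=1, q3=0, q4=1, q6=1}.
                      branch 1.2.1.2.2.2 (add F q6, F !q1):
                        × closes — contains both q6 and !q6.
          branch 1.2.2 (add F !q3, F (q4 || (q6 == !q1))):
            F (q4 || (q6 == !q1)): α-rule — add F q4, F (q6 == !q1).
            F (!q4 == q6): β-rule — branch into T !q4, F q6  //  F !q4, T q6.
              branch 1.2.2.1 (add T !q4, F q6):
                F (q6 == !q1): β-rule — branch into T q6, F !q1  //  F q6, T !q1.
                  branch 1.2.2.1.1 (add T q6, F !q1):
                    × closes — contains both q6 and !q6.
                  branch 1.2.2.1.2 (add F q6, T !q1):
                    ○ open, literals {q1=0, q2=1, q3=1, q4=0, q6=0}.
              branch 1.2.2.2 (add F !q4, T q6):
                × closes — contains both q4 and !q4.
  branch 2 (add T !!q4):
    T !!q4: drop double negation, giving T q4.
    ○ open, literals {q4=1}.
5 branches closed, 6 open.
Each open branch fixes some atoms; the unmentioned ones are free. Counting distinct full assignments: branch {q2=1} (q1, q3, q4, q5, q6) contributes 32 new; branch {q1=1, q2=1, q3=0, q4=0, q6=0} (q5) contributes 0 new; branch {q2=1, q3=0, q4=1, q6=1} (q1, q5) contributes 0 new; branch {q1=0, q2=1, q3=0, q4=1, q6=1} (q5) contributes 0 new; branch {q1=0, q2=1, q3=1, q4=0, q6=0} (q5) contributes 0 new; branch {q4=1} (q1, q2, q3, q5, q6) contributes 16 new. Total: 48.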